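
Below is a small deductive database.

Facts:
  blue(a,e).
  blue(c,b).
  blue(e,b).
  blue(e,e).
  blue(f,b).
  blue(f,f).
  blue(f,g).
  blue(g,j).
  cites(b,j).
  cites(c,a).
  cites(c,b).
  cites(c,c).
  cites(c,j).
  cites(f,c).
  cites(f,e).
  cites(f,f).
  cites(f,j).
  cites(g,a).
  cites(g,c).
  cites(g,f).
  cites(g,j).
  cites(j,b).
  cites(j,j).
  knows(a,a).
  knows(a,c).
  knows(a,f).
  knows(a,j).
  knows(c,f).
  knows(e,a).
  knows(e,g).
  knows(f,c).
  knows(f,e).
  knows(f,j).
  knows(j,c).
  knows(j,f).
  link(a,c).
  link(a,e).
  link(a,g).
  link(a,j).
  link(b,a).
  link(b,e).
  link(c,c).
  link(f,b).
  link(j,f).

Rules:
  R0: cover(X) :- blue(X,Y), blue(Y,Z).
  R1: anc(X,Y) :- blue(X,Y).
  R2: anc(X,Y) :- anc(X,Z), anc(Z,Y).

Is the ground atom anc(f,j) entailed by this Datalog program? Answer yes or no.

yes

round 1: derive anc(a,e) via R1 from blue(a,e)
round 1: derive anc(c,b) via R1 from blue(c,b)
round 1: derive anc(e,b) via R1 from blue(e,b)
round 1: derive anc(e,e) via R1 from blue(e,e)
round 1: derive anc(f,b) via R1 from blue(f,b)
round 1: derive anc(f,f) via R1 from blue(f,f)
round 1: derive anc(f,g) via R1 from blue(f,g)
round 1: derive anc(g,j) via R1 from blue(g,j)
round 2: derive anc(a,b) via R2 from anc(a,e), anc(e,b)
round 2: derive anc(f,j) via R2 from anc(f,g), anc(g,j)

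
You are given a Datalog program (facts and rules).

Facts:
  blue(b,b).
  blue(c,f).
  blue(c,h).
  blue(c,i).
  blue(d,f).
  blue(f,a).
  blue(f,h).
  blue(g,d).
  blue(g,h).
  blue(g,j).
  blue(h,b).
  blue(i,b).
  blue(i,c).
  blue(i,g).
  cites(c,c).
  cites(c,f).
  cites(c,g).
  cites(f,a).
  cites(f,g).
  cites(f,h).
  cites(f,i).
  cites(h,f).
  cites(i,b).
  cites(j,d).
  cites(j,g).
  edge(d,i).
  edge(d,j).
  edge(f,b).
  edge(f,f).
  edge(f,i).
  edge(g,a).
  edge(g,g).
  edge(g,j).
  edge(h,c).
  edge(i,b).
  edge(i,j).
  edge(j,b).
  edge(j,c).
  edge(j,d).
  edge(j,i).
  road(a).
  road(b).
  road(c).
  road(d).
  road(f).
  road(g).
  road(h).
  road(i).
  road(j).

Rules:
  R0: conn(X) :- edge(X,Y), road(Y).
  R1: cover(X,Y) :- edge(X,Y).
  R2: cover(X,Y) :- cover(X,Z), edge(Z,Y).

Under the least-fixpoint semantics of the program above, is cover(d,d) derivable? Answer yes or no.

yes

round 1: derive cover(d,i) via R1 from edge(d,i)
round 1: derive cover(d,j) via R1 from edge(d,j)
round 1: derive cover(f,b) via R1 from edge(f,b)
round 1: derive cover(f,f) via R1 from edge(f,f)
round 1: derive cover(f,i) via R1 from edge(f,i)
round 1: derive cover(g,a) via R1 from edge(g,a)
round 1: derive cover(g,g) via R1 from edge(g,g)
round 1: derive cover(g,j) via R1 from edge(g,j)
round 1: derive cover(h,c) via R1 from edge(h,c)
round 1: derive cover(i,b) via R1 from edge(i,b)
round 1: derive cover(i,j) via R1 from edge(i,j)
round 1: derive cover(j,b) via R1 from edge(j,b)
round 1: derive cover(j,c) via R1 from edge(j,c)
round 1: derive cover(j,d) via R1 from edge(j,d)
round 1: derive cover(j,i) via R1 from edge(j,i)
round 2: derive cover(d,b) via R2 from cover(d,i), edge(i,b)
round 2: derive cover(d,c) via R2 from cover(d,j), edge(j,c)
round 2: derive cover(d,d) via R2 from cover(d,j), edge(j,d)
round 2: derive cover(f,j) via R2 from cover(f,i), edge(i,j)
round 2: derive cover(g,b) via R2 from cover(g,j), edge(j,b)
round 2: derive cover(g,c) via R2 from cover(g,j), edge(j,c)
round 2: derive cover(g,d) via R2 from cover(g,j), edge(j,d)
round 2: derive cover(g,i) via R2 from cover(g,j), edge(j,i)
round 2: derive cover(i,c) via R2 from cover(i,j), edge(j,c)
round 2: derive cover(i,d) via R2 from cover(i,j), edge(j,d)
round 2: derive cover(i,i) via R2 from cover(i,j), edge(j,i)
round 2: derive cover(j,j) via R2 from cover(j,d), edge(d,j)
round 3: derive cover(f,c) via R2 from cover(f,j), edge(j,c)
round 3: derive cover(f,d) via R2 from cover(f,j), edge(j,d)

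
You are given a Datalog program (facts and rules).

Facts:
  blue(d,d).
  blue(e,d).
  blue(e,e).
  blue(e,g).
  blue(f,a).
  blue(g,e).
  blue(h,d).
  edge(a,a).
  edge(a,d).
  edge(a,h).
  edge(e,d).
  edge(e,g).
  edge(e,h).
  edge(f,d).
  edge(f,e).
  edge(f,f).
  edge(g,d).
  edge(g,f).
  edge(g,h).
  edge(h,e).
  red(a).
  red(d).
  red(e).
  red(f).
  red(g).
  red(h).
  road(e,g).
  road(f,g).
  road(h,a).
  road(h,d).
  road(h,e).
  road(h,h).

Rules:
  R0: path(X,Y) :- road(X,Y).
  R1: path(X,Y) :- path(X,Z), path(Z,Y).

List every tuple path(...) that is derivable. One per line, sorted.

round 1: derive path(e,g) via R0 from road(e,g)
round 1: derive path(f,g) via R0 from road(f,g)
round 1: derive path(h,a) via R0 from road(h,a)
round 1: derive path(h,d) via R0 from road(h,d)
round 1: derive path(h,e) via R0 from road(h,e)
round 1: derive path(h,h) via R0 from road(h,h)
round 2: derive path(h,g) via R1 from path(h,e), path(e,g)

path(e,g)
path(f,g)
path(h,a)
path(h,d)
path(h,e)
path(h,g)
path(h,h)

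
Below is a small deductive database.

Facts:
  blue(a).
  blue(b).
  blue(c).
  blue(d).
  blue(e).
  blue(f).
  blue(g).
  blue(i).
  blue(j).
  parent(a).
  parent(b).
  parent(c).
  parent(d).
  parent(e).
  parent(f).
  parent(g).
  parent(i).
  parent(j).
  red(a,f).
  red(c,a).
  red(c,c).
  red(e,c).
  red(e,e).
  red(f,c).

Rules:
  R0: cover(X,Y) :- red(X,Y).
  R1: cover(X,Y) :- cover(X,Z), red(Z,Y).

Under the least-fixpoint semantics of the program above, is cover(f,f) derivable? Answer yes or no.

yes

round 1: derive cover(a,f) via R0 from red(a,f)
round 1: derive cover(c,a) via R0 from red(c,a)
round 1: derive cover(c,c) via R0 from red(c,c)
round 1: derive cover(e,c) via R0 from red(e,c)
round 1: derive cover(e,e) via R0 from red(e,e)
round 1: derive cover(f,c) via R0 from red(f,c)
round 2: derive cover(a,c) via R1 from cover(a,f), red(f,c)
round 2: derive cover(c,f) via R1 from cover(c,a), red(a,f)
round 2: derive cover(e,a) via R1 from cover(e,c), red(c,a)
round 2: derive cover(f,a) via R1 from cover(f,c), red(c,a)
round 3: derive cover(a,a) via R1 from cover(a,c), red(c,a)
round 3: derive cover(e,f) via R1 from cover(e,a), red(a,f)
round 3: derive cover(f,f) via R1 from cover(f,a), red(a,f)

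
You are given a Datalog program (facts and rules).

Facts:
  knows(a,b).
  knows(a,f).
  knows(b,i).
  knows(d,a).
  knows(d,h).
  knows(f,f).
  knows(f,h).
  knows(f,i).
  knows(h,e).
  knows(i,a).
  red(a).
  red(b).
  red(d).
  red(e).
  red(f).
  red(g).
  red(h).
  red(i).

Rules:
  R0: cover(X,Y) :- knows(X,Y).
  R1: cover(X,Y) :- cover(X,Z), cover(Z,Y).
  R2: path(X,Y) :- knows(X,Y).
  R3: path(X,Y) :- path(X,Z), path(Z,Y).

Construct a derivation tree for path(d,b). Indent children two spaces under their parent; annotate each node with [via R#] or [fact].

round 1: derive path(a,b) via R2 from knows(a,b)
round 1: derive path(a,f) via R2 from knows(a,f)
round 1: derive path(b,i) via R2 from knows(b,i)
round 1: derive path(d,a) via R2 from knows(d,a)
round 1: derive path(d,h) via R2 from knows(d,h)
round 1: derive path(f,f) via R2 from knows(f,f)
round 1: derive path(f,h) via R2 from knows(f,h)
round 1: derive path(f,i) via R2 from knows(f,i)
round 1: derive path(h,e) via R2 from knows(h,e)
round 1: derive path(i,a) via R2 from knows(i,a)
round 2: derive path(a,h) via R3 from path(a,f), path(f,h)
round 2: derive path(a,i) via R3 from path(a,b), path(b,i)
round 2: derive path(b,a) via R3 from path(b,i), path(i,a)
round 2: derive path(d,b) via R3 from path(d,a), path(a,b)
round 2: derive path(d,e) via R3 from path(d,h), path(h,e)
round 2: derive path(d,f) via R3 from path(d,a), path(a,f)
round 2: derive path(f,a) via R3 from path(f,i), path(i,a)
round 2: derive path(f,e) via R3 from path(f,h), path(h,e)
round 2: derive path(i,b) via R3 from path(i,a), path(a,b)
round 2: derive path(i,f) via R3 from path(i,a), path(a,f)
round 3: derive path(a,a) via R3 from path(a,b), path(b,a)
round 3: derive path(a,e) via R3 from path(a,f), path(f,e)
round 3: derive path(b,b) via R3 from path(b,a), path(a,b)
round 3: derive path(b,f) via R3 from path(b,a), path(a,f)
round 3: derive path(b,h) via R3 from path(b,a), path(a,h)
round 3: derive path(d,i) via R3 from path(d,a), path(a,i)
round 3: derive path(f,b) via R3 from path(f,a), path(a,b)
round 3: derive path(i,e) via R3 from path(i,f), path(f,e)
round 3: derive path(i,h) via R3 from path(i,a), path(a,h)
round 3: derive path(i,i) via R3 from path(i,a), path(a,i)
round 4: derive path(b,e) via R3 from path(b,a), path(a,e)

path(d,b)  [via R3]
  path(d,a)  [via R2]
    knows(d,a)  [fact]
  path(a,b)  [via R2]
    knows(a,b)  [fact]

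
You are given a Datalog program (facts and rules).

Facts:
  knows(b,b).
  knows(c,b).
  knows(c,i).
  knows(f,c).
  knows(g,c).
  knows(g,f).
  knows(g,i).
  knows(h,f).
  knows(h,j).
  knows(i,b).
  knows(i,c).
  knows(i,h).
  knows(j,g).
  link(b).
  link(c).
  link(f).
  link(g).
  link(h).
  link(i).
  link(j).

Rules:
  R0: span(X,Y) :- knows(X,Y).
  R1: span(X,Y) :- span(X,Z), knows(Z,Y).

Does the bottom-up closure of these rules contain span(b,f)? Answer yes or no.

round 1: derive span(b,b) via R0 from knows(b,b)
round 1: derive span(c,b) via R0 from knows(c,b)
round 1: derive span(c,i) via R0 from knows(c,i)
round 1: derive span(f,c) via R0 from knows(f,c)
round 1: derive span(g,c) via R0 from knows(g,c)
round 1: derive span(g,f) via R0 from knows(g,f)
round 1: derive span(g,i) via R0 from knows(g,i)
round 1: derive span(h,f) via R0 from knows(h,f)
round 1: derive span(h,j) via R0 from knows(h,j)
round 1: derive span(i,b) via R0 from knows(i,b)
round 1: derive span(i,c) via R0 from knows(i,c)
round 1: derive span(i,h) via R0 from knows(i,h)
round 1: derive span(j,g) via R0 from knows(j,g)
round 2: derive span(c,c) via R1 from span(c,i), knows(i,c)
round 2: derive span(c,h) via R1 from span(c,i), knows(i,h)
round 2: derive span(f,b) via R1 from span(f,c), knows(c,b)
round 2: derive span(f,i) via R1 from span(f,c), knows(c,i)
round 2: derive span(g,b) via R1 from span(g,c), knows(c,b)
round 2: derive span(g,h) via R1 from span(g,i), knows(i,h)
round 2: derive span(h,c) via R1 from span(h,f), knows(f,c)
round 2: derive span(h,g) via R1 from span(h,j), knows(j,g)
round 2: derive span(i,f) via R1 from span(i,h), knows(h,f)
round 2: derive span(i,i) via R1 from span(i,c), knows(c,i)
round 2: derive span(i,j) via R1 from span(i,h), knows(h,j)
round 2: derive span(j,c) via R1 from span(j,g), knows(g,c)
round 2: derive span(j,f) via R1 from span(j,g), knows(g,f)
round 2: derive span(j,i) via R1 from span(j,g), knows(g,i)
round 3: derive span(c,f) via R1 from span(c,h), knows(h,f)
round 3: derive span(c,j) via R1 from span(c,h), knows(h,j)
round 3: derive span(f,h) via R1 from span(f,i), knows(i,h)
round 3: derive span(g,j) via R1 from span(g,h), knows(h,j)
round 3: derive span(h,b) via R1 from span(h,c), knows(c,b)
round 3: derive span(h,i) via R1 from span(h,c), knows(c,i)
round 3: derive span(i,g) via R1 from span(i,j), knows(j,g)
round 3: derive span(j,b) via R1 from span(j,c), knows(c,b)
round 3: derive span(j,h) via R1 from span(j,i), knows(i,h)
round 4: derive span(c,g) via R1 from span(c,j), knows(j,g)
round 4: derive span(f,f) via R1 from span(f,h), knows(h,f)
round 4: derive span(f,j) via R1 from span(f,h), knows(h,j)
round 4: derive span(g,g) via R1 from span(g,j), knows(j,g)
round 4: derive span(h,h) via R1 from span(h,i), knows(i,h)
round 4: derive span(j,j) via R1 from span(j,h), knows(h,j)
round 5: derive span(f,g) via R1 from span(f,j), knows(j,g)

no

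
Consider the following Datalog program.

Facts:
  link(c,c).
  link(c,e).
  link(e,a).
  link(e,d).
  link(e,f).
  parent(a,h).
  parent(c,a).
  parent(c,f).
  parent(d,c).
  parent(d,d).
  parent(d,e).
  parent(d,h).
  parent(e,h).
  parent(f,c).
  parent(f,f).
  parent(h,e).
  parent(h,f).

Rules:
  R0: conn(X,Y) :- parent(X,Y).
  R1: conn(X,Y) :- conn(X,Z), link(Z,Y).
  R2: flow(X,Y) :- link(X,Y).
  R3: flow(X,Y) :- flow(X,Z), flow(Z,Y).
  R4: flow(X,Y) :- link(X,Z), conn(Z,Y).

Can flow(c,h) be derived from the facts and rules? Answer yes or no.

yes

round 1: derive conn(a,h) via R0 from parent(a,h)
round 1: derive conn(c,a) via R0 from parent(c,a)
round 1: derive conn(c,f) via R0 from parent(c,f)
round 1: derive conn(d,c) via R0 from parent(d,c)
round 1: derive conn(d,d) via R0 from parent(d,d)
round 1: derive conn(d,e) via R0 from parent(d,e)
round 1: derive conn(d,h) via R0 from parent(d,h)
round 1: derive conn(e,h) via R0 from parent(e,h)
round 1: derive conn(f,c) via R0 from parent(f,c)
round 1: derive conn(f,f) via R0 from parent(f,f)
round 1: derive conn(h,e) via R0 from parent(h,e)
round 1: derive conn(h,f) via R0 from parent(h,f)
round 1: derive flow(c,c) via R2 from link(c,c)
round 1: derive flow(c,e) via R2 from link(c,e)
round 1: derive flow(e,a) via R2 from link(e,a)
round 1: derive flow(e,d) via R2 from link(e,d)
round 1: derive flow(e,f) via R2 from link(e,f)
round 2: derive conn(d,a) via R1 from conn(d,e), link(e,a)
round 2: derive conn(d,f) via R1 from conn(d,e), link(e,f)
round 2: derive conn(f,e) via R1 from conn(f,c), link(c,e)
round 2: derive conn(h,a) via R1 from conn(h,e), link(e,a)
round 2: derive conn(h,d) via R1 from conn(h,e), link(e,d)
round 2: derive flow(c,a) via R3 from flow(c,e), flow(e,a)
round 2: derive flow(c,d) via R3 from flow(c,e), flow(e,d)
round 2: derive flow(c,f) via R3 from flow(c,e), flow(e,f)
round 2: derive flow(c,h) via R4 from link(c,e), conn(e,h)
round 2: derive flow(e,c) via R4 from link(e,d), conn(d,c)
round 2: derive flow(e,e) via R4 from link(e,d), conn(d,e)
round 2: derive flow(e,h) via R4 from link(e,a), conn(a,h)
round 3: derive conn(f,a) via R1 from conn(f,e), link(e,a)
round 3: derive conn(f,d) via R1 from conn(f,e), link(e,d)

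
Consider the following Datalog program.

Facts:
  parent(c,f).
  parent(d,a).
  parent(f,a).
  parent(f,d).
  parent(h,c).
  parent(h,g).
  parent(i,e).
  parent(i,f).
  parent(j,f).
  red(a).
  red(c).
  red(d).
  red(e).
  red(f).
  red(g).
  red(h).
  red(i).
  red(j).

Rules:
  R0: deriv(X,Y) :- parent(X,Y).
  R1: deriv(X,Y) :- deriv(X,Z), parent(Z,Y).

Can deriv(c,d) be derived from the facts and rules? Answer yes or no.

yes

round 1: derive deriv(c,f) via R0 from parent(c,f)
round 1: derive deriv(d,a) via R0 from parent(d,a)
round 1: derive deriv(f,a) via R0 from parent(f,a)
round 1: derive deriv(f,d) via R0 from parent(f,d)
round 1: derive deriv(h,c) via R0 from parent(h,c)
round 1: derive deriv(h,g) via R0 from parent(h,g)
round 1: derive deriv(i,e) via R0 from parent(i,e)
round 1: derive deriv(i,f) via R0 from parent(i,f)
round 1: derive deriv(j,f) via R0 from parent(j,f)
round 2: derive deriv(c,a) via R1 from deriv(c,f), parent(f,a)
round 2: derive deriv(c,d) via R1 from deriv(c,f), parent(f,d)
round 2: derive deriv(h,f) via R1 from deriv(h,c), parent(c,f)
round 2: derive deriv(i,a) via R1 from deriv(i,f), parent(f,a)
round 2: derive deriv(i,d) via R1 from deriv(i,f), parent(f,d)
round 2: derive deriv(j,a) via R1 from deriv(j,f), parent(f,a)
round 2: derive deriv(j,d) via R1 from deriv(j,f), parent(f,d)
round 3: derive deriv(h,a) via R1 from deriv(h,f), parent(f,a)
round 3: derive deriv(h,d) via R1 from deriv(h,f), parent(f,d)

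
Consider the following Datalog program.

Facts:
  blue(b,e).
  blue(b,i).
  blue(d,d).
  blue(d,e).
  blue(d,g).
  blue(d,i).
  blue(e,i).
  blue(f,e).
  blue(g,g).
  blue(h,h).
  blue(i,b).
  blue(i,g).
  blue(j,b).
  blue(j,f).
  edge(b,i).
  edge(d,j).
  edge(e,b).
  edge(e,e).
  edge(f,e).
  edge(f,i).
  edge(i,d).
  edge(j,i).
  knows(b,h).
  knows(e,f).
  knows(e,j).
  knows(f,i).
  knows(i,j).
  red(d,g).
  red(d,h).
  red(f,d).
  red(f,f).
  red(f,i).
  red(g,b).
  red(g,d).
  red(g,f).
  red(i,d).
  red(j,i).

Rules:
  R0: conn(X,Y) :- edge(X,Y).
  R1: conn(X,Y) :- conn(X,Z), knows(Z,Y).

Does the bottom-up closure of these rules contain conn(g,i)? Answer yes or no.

round 1: derive conn(b,i) via R0 from edge(b,i)
round 1: derive conn(d,j) via R0 from edge(d,j)
round 1: derive conn(e,b) via R0 from edge(e,b)
round 1: derive conn(e,e) via R0 from edge(e,e)
round 1: derive conn(f,e) via R0 from edge(f,e)
round 1: derive conn(f,i) via R0 from edge(f,i)
round 1: derive conn(i,d) via R0 from edge(i,d)
round 1: derive conn(j,i) via R0 from edge(j,i)
round 2: derive conn(b,j) via R1 from conn(b,i), knows(i,j)
round 2: derive conn(e,f) via R1 from conn(e,e), knows(e,f)
round 2: derive conn(e,h) via R1 from conn(e,b), knows(b,h)
round 2: derive conn(e,j) via R1 from conn(e,e), knows(e,j)
round 2: derive conn(f,f) via R1 from conn(f,e), knows(e,f)
round 2: derive conn(f,j) via R1 from conn(f,e), knows(e,j)
round 2: derive conn(j,j) via R1 from conn(j,i), knows(i,j)
round 3: derive conn(e,i) via R1 from conn(e,f), knows(f,i)

no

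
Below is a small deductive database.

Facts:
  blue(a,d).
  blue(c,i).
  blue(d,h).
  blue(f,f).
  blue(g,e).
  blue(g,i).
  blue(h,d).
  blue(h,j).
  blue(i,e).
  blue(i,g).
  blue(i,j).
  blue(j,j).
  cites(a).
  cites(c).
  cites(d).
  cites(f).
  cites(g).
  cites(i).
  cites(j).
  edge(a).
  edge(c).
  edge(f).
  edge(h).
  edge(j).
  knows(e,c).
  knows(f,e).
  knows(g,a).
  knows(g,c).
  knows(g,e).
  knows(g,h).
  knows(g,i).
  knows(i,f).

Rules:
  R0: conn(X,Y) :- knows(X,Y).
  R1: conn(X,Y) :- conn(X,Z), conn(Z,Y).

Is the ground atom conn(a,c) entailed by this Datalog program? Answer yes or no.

round 1: derive conn(e,c) via R0 from knows(e,c)
round 1: derive conn(f,e) via R0 from knows(f,e)
round 1: derive conn(g,a) via R0 from knows(g,a)
round 1: derive conn(g,c) via R0 from knows(g,c)
round 1: derive conn(g,e) via R0 from knows(g,e)
round 1: derive conn(g,h) via R0 from knows(g,h)
round 1: derive conn(g,i) via R0 from knows(g,i)
round 1: derive conn(i,f) via R0 from knows(i,f)
round 2: derive conn(f,c) via R1 from conn(f,e), conn(e,c)
round 2: derive conn(g,f) via R1 from conn(g,i), conn(i,f)
round 2: derive conn(i,e) via R1 from conn(i,f), conn(f,e)
round 3: derive conn(i,c) via R1 from conn(i,e), conn(e,c)

no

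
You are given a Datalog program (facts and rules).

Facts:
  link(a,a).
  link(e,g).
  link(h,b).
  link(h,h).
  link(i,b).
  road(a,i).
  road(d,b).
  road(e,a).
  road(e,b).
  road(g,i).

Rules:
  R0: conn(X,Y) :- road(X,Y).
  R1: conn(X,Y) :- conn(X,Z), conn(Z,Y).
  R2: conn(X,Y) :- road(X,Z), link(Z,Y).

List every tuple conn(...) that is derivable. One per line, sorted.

round 1: derive conn(a,i) via R0 from road(a,i)
round 1: derive conn(d,b) via R0 from road(d,b)
round 1: derive conn(e,a) via R0 from road(e,a)
round 1: derive conn(e,b) via R0 from road(e,b)
round 1: derive conn(g,i) via R0 from road(g,i)
round 1: derive conn(a,b) via R2 from road(a,i), link(i,b)
round 1: derive conn(g,b) via R2 from road(g,i), link(i,b)
round 2: derive conn(e,i) via R1 from conn(e,a), conn(a,i)

conn(a,b)
conn(a,i)
conn(d,b)
conn(e,a)
conn(e,b)
conn(e,i)
conn(g,b)
conn(g,i)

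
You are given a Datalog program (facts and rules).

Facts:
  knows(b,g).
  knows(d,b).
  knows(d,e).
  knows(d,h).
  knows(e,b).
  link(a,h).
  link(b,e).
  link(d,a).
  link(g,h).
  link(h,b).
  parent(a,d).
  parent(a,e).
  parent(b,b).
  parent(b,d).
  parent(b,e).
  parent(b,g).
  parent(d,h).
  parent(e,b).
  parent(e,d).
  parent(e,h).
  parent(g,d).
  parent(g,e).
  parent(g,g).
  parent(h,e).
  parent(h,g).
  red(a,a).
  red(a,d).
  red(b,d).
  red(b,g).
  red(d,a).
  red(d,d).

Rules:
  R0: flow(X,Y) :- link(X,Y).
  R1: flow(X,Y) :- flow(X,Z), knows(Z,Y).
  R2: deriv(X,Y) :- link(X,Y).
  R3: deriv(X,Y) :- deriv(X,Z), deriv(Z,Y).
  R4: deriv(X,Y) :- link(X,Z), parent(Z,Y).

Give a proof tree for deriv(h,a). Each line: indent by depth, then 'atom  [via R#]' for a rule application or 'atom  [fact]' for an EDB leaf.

deriv(h,a)  [via R3]
  deriv(h,d)  [via R4]
    link(h,b)  [fact]
    parent(b,d)  [fact]
  deriv(d,a)  [via R2]
    link(d,a)  [fact]

round 1: derive deriv(a,h) via R2 from link(a,h)
round 1: derive deriv(b,e) via R2 from link(b,e)
round 1: derive deriv(d,a) via R2 from link(d,a)
round 1: derive deriv(g,h) via R2 from link(g,h)
round 1: derive deriv(h,b) via R2 from link(h,b)
round 1: derive deriv(a,e) via R4 from link(a,h), parent(h,e)
round 1: derive deriv(a,g) via R4 from link(a,h), parent(h,g)
round 1: derive deriv(b,b) via R4 from link(b,e), parent(e,b)
round 1: derive deriv(b,d) via R4 from link(b,e), parent(e,d)
round 1: derive deriv(b,h) via R4 from link(b,e), parent(e,h)
round 1: derive deriv(d,d) via R4 from link(d,a), parent(a,d)
round 1: derive deriv(d,e) via R4 from link(d,a), parent(a,e)
round 1: derive deriv(g,e) via R4 from link(g,h), parent(h,e)
round 1: derive deriv(g,g) via R4 from link(g,h), parent(h,g)
round 1: derive deriv(h,d) via R4 from link(h,b), parent(b,d)
round 1: derive deriv(h,e) via R4 from link(h,b), parent(b,e)
round 1: derive deriv(h,g) via R4 from link(h,b), parent(b,g)
round 2: derive deriv(a,b) via R3 from deriv(a,h), deriv(h,b)
round 2: derive deriv(a,d) via R3 from deriv(a,h), deriv(h,d)
round 2: derive deriv(b,a) via R3 from deriv(b,d), deriv(d,a)
round 2: derive deriv(b,g) via R3 from deriv(b,h), deriv(h,g)
round 2: derive deriv(d,g) via R3 from deriv(d,a), deriv(a,g)
round 2: derive deriv(d,h) via R3 from deriv(d,a), deriv(a,h)
round 2: derive deriv(g,b) via R3 from deriv(g,h), deriv(h,b)
round 2: derive deriv(g,d) via R3 from deriv(g,h), deriv(h,d)
round 2: derive deriv(h,a) via R3 from deriv(h,d), deriv(d,a)
round 2: derive deriv(h,h) via R3 from deriv(h,b), deriv(b,h)
round 3: derive deriv(a,a) via R3 from deriv(a,b), deriv(b,a)
round 3: derive deriv(d,b) via R3 from deriv(d,a), deriv(a,b)
round 3: derive deriv(g,a) via R3 from deriv(g,b), deriv(b,a)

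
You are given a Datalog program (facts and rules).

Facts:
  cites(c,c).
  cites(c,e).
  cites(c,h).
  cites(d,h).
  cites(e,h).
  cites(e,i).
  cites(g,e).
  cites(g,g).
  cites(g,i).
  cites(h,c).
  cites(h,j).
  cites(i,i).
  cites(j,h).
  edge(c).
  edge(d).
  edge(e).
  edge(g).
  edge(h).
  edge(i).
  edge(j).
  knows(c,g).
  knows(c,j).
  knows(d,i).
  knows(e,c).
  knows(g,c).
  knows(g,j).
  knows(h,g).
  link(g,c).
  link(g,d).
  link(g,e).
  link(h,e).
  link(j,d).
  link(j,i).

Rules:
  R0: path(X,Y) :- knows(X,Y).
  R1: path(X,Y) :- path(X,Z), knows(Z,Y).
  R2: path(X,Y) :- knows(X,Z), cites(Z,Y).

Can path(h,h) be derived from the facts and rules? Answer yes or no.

no

round 1: derive path(c,g) via R0 from knows(c,g)
round 1: derive path(c,j) via R0 from knows(c,j)
round 1: derive path(d,i) via R0 from knows(d,i)
round 1: derive path(e,c) via R0 from knows(e,c)
round 1: derive path(g,c) via R0 from knows(g,c)
round 1: derive path(g,j) via R0 from knows(g,j)
round 1: derive path(h,g) via R0 from knows(h,g)
round 1: derive path(c,e) via R2 from knows(c,g), cites(g,e)
round 1: derive path(c,h) via R2 from knows(c,j), cites(j,h)
round 1: derive path(c,i) via R2 from knows(c,g), cites(g,i)
round 1: derive path(e,e) via R2 from knows(e,c), cites(c,e)
round 1: derive path(e,h) via R2 from knows(e,c), cites(c,h)
round 1: derive path(g,e) via R2 from knows(g,c), cites(c,e)
round 1: derive path(g,h) via R2 from knows(g,c), cites(c,h)
round 1: derive path(h,e) via R2 from knows(h,g), cites(g,e)
round 1: derive path(h,i) via R2 from knows(h,g), cites(g,i)
round 2: derive path(c,c) via R1 from path(c,e), knows(e,c)
round 2: derive path(e,g) via R1 from path(e,c), knows(c,g)
round 2: derive path(e,j) via R1 from path(e,c), knows(c,j)
round 2: derive path(g,g) via R1 from path(g,c), knows(c,g)
round 2: derive path(h,c) via R1 from path(h,e), knows(e,c)
round 2: derive path(h,j) via R1 from path(h,g), knows(g,j)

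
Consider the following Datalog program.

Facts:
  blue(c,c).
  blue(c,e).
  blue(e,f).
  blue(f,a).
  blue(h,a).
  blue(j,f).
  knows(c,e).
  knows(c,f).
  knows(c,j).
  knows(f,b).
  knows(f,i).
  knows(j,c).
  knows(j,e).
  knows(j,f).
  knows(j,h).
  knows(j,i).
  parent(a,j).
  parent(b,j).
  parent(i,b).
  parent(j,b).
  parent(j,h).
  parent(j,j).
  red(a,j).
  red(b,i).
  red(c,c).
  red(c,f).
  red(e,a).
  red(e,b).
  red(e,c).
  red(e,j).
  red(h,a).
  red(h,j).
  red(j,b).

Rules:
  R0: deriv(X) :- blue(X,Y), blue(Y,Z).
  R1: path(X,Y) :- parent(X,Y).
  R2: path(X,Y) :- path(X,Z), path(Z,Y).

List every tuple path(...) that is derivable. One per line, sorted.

round 1: derive path(a,j) via R1 from parent(a,j)
round 1: derive path(b,j) via R1 from parent(b,j)
round 1: derive path(i,b) via R1 from parent(i,b)
round 1: derive path(j,b) via R1 from parent(j,b)
round 1: derive path(j,h) via R1 from parent(j,h)
round 1: derive path(j,j) via R1 from parent(j,j)
round 2: derive path(a,b) via R2 from path(a,j), path(j,b)
round 2: derive path(a,h) via R2 from path(a,j), path(j,h)
round 2: derive path(b,b) via R2 from path(b,j), path(j,b)
round 2: derive path(b,h) via R2 from path(b,j), path(j,h)
round 2: derive path(i,j) via R2 from path(i,b), path(b,j)
round 3: derive path(i,h) via R2 from path(i,b), path(b,h)

path(a,b)
path(a,h)
path(a,j)
path(b,b)
path(b,h)
path(b,j)
path(i,b)
path(i,h)
path(i,j)
path(j,b)
path(j,h)
path(j,j)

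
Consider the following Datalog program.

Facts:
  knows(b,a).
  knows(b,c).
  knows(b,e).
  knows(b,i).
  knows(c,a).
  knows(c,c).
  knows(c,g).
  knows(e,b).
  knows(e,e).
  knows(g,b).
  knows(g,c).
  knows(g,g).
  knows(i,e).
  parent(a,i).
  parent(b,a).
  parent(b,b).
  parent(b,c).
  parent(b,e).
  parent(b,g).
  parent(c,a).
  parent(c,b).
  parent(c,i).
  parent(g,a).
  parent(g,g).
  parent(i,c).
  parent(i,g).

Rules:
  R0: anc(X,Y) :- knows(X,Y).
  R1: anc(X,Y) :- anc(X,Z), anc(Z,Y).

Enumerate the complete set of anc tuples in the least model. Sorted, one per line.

round 1: derive anc(b,a) via R0 from knows(b,a)
round 1: derive anc(b,c) via R0 from knows(b,c)
round 1: derive anc(b,e) via R0 from knows(b,e)
round 1: derive anc(b,i) via R0 from knows(b,i)
round 1: derive anc(c,a) via R0 from knows(c,a)
round 1: derive anc(c,c) via R0 from knows(c,c)
round 1: derive anc(c,g) via R0 from knows(c,g)
round 1: derive anc(e,b) via R0 from knows(e,b)
round 1: derive anc(e,e) via R0 from knows(e,e)
round 1: derive anc(g,b) via R0 from knows(g,b)
round 1: derive anc(g,c) via R0 from knows(g,c)
round 1: derive anc(g,g) via R0 from knows(g,g)
round 1: derive anc(i,e) via R0 from knows(i,e)
round 2: derive anc(b,b) via R1 from anc(b,e), anc(e,b)
round 2: derive anc(b,g) via R1 from anc(b,c), anc(c,g)
round 2: derive anc(c,b) via R1 from anc(c,g), anc(g,b)
round 2: derive anc(e,a) via R1 from anc(e,b), anc(b,a)
round 2: derive anc(e,c) via R1 from anc(e,b), anc(b,c)
round 2: derive anc(e,i) via R1 from anc(e,b), anc(b,i)
round 2: derive anc(g,a) via R1 from anc(g,b), anc(b,a)
round 2: derive anc(g,e) via R1 from anc(g,b), anc(b,e)
round 2: derive anc(g,i) via R1 from anc(g,b), anc(b,i)
round 2: derive anc(i,b) via R1 from anc(i,e), anc(e,b)
round 3: derive anc(c,e) via R1 from anc(c,b), anc(b,e)
round 3: derive anc(c,i) via R1 from anc(c,b), anc(b,i)
round 3: derive anc(e,g) via R1 from anc(e,b), anc(b,g)
round 3: derive anc(i,a) via R1 from anc(i,b), anc(b,a)
round 3: derive anc(i,c) via R1 from anc(i,b), anc(b,c)
round 3: derive anc(i,g) via R1 from anc(i,b), anc(b,g)
round 3: derive anc(i,i) via R1 from anc(i,b), anc(b,i)

anc(b,a)
anc(b,b)
anc(b,c)
anc(b,e)
anc(b,g)
anc(b,i)
anc(c,a)
anc(c,b)
anc(c,c)
anc(c,e)
anc(c,g)
anc(c,i)
anc(e,a)
anc(e,b)
anc(e,c)
anc(e,e)
anc(e,g)
anc(e,i)
anc(g,a)
anc(g,b)
anc(g,c)
anc(g,e)
anc(g,g)
anc(g,i)
anc(i,a)
anc(i,b)
anc(i,c)
anc(i,e)
anc(i,g)
anc(i,i)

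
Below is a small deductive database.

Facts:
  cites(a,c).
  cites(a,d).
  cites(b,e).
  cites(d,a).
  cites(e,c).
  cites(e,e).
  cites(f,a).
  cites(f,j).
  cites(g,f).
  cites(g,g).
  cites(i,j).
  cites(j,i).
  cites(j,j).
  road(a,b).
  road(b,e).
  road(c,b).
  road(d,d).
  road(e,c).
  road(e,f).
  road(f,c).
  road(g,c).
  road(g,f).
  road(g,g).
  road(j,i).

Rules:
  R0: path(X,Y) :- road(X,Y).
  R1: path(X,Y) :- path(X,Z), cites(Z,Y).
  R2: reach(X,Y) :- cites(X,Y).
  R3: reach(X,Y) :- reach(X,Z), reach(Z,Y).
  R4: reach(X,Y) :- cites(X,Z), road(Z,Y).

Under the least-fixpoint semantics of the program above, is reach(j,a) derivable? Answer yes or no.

no

round 1: derive reach(a,c) via R2 from cites(a,c)
round 1: derive reach(a,d) via R2 from cites(a,d)
round 1: derive reach(b,e) via R2 from cites(b,e)
round 1: derive reach(d,a) via R2 from cites(d,a)
round 1: derive reach(e,c) via R2 from cites(e,c)
round 1: derive reach(e,e) via R2 from cites(e,e)
round 1: derive reach(f,a) via R2 from cites(f,a)
round 1: derive reach(f,j) via R2 from cites(f,j)
round 1: derive reach(g,f) via R2 from cites(g,f)
round 1: derive reach(g,g) via R2 from cites(g,g)
round 1: derive reach(i,j) via R2 from cites(i,j)
round 1: derive reach(j,i) via R2 from cites(j,i)
round 1: derive reach(j,j) via R2 from cites(j,j)
round 1: derive reach(a,b) via R4 from cites(a,c), road(c,b)
round 1: derive reach(b,c) via R4 from cites(b,e), road(e,c)
round 1: derive reach(b,f) via R4 from cites(b,e), road(e,f)
round 1: derive reach(d,b) via R4 from cites(d,a), road(a,b)
round 1: derive reach(e,b) via R4 from cites(e,c), road(c,b)
round 1: derive reach(e,f) via R4 from cites(e,e), road(e,f)
round 1: derive reach(f,b) via R4 from cites(f,a), road(a,b)
round 1: derive reach(f,i) via R4 from cites(f,j), road(j,i)
round 1: derive reach(g,c) via R4 from cites(g,f), road(f,c)
round 1: derive reach(i,i) via R4 from cites(i,j), road(j,i)
round 2: derive reach(a,a) via R3 from reach(a,d), reach(d,a)
round 2: derive reach(a,e) via R3 from reach(a,b), reach(b,e)
round 2: derive reach(a,f) via R3 from reach(a,b), reach(b,f)
round 2: derive reach(b,a) via R3 from reach(b,f), reach(f,a)
round 2: derive reach(b,b) via R3 from reach(b,e), reach(e,b)
round 2: derive reach(b,i) via R3 from reach(b,f), reach(f,i)
round 2: derive reach(b,j) via R3 from reach(b,f), reach(f,j)
round 2: derive reach(d,c) via R3 from reach(d,a), reach(a,c)
round 2: derive reach(d,d) via R3 from reach(d,a), reach(a,d)
round 2: derive reach(d,e) via R3 from reach(d,b), reach(b,e)
round 2: derive reach(d,f) via R3 from reach(d,b), reach(b,f)
round 2: derive reach(e,a) via R3 from reach(e,f), reach(f,a)
round 2: derive reach(e,i) via R3 from reach(e,f), reach(f,i)
round 2: derive reach(e,j) via R3 from reach(e,f), reach(f,j)
round 2: derive reach(f,c) via R3 from reach(f,a), reach(a,c)
round 2: derive reach(f,d) via R3 from reach(f,a), reach(a,d)
round 2: derive reach(f,e) via R3 from reach(f,b), reach(b,e)
round 2: derive reach(f,f) via R3 from reach(f,b), reach(b,f)
round 2: derive reach(g,a) via R3 from reach(g,f), reach(f,a)
round 2: derive reach(g,b) via R3 from reach(g,f), reach(f,b)
round 2: derive reach(g,i) via R3 from reach(g,f), reach(f,i)
round 2: derive reach(g,j) via R3 from reach(g,f), reach(f,j)
round 3: derive reach(a,i) via R3 from reach(a,b), reach(b,i)
round 3: derive reach(a,j) via R3 from reach(a,b), reach(b,j)
round 3: derive reach(b,d) via R3 from reach(b,a), reach(a,d)
round 3: derive reach(d,i) via R3 from reach(d,b), reach(b,i)
round 3: derive reach(d,j) via R3 from reach(d,b), reach(b,j)
round 3: derive reach(e,d) via R3 from reach(e,a), reach(a,d)
round 3: derive reach(g,d) via R3 from reach(g,a), reach(a,d)
round 3: derive reach(g,e) via R3 from reach(g,a), reach(a,e)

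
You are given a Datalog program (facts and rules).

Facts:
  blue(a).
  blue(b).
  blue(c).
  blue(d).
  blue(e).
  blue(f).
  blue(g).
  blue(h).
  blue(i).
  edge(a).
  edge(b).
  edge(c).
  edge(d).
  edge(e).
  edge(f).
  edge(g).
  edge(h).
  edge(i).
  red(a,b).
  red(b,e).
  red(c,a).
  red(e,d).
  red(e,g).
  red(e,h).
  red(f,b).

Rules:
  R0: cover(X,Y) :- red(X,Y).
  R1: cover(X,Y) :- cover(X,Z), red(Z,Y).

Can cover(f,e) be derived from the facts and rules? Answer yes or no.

yes

round 1: derive cover(a,b) via R0 from red(a,b)
round 1: derive cover(b,e) via R0 from red(b,e)
round 1: derive cover(c,a) via R0 from red(c,a)
round 1: derive cover(e,d) via R0 from red(e,d)
round 1: derive cover(e,g) via R0 from red(e,g)
round 1: derive cover(e,h) via R0 from red(e,h)
round 1: derive cover(f,b) via R0 from red(f,b)
round 2: derive cover(a,e) via R1 from cover(a,b), red(b,e)
round 2: derive cover(b,d) via R1 from cover(b,e), red(e,d)
round 2: derive cover(b,g) via R1 from cover(b,e), red(e,g)
round 2: derive cover(b,h) via R1 from cover(b,e), red(e,h)
round 2: derive cover(c,b) via R1 from cover(c,a), red(a,b)
round 2: derive cover(f,e) via R1 from cover(f,b), red(b,e)
round 3: derive cover(a,d) via R1 from cover(a,e), red(e,d)
round 3: derive cover(a,g) via R1 from cover(a,e), red(e,g)
round 3: derive cover(a,h) via R1 from cover(a,e), red(e,h)
round 3: derive cover(c,e) via R1 from cover(c,b), red(b,e)
round 3: derive cover(f,d) via R1 from cover(f,e), red(e,d)
round 3: derive cover(f,g) via R1 from cover(f,e), red(e,g)
round 3: derive cover(f,h) via R1 from cover(f,e), red(e,h)
round 4: derive cover(c,d) via R1 from cover(c,e), red(e,d)
round 4: derive cover(c,g) via R1 from cover(c,e), red(e,g)
round 4: derive cover(c,h) via R1 from cover(c,e), red(e,h)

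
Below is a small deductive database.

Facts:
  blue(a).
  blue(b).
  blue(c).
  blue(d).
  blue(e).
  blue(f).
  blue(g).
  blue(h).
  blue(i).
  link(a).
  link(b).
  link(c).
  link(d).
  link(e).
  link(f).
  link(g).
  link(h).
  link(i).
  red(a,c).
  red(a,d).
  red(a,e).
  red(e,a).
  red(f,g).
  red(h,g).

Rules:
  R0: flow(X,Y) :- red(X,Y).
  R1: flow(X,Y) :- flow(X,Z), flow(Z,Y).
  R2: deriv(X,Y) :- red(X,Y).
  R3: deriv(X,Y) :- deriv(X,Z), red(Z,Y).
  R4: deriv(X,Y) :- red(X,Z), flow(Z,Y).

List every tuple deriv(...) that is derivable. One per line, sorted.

round 1: derive flow(a,c) via R0 from red(a,c)
round 1: derive flow(a,d) via R0 from red(a,d)
round 1: derive flow(a,e) via R0 from red(a,e)
round 1: derive flow(e,a) via R0 from red(e,a)
round 1: derive flow(f,g) via R0 from red(f,g)
round 1: derive flow(h,g) via R0 from red(h,g)
round 1: derive deriv(a,c) via R2 from red(a,c)
round 1: derive deriv(a,d) via R2 from red(a,d)
round 1: derive deriv(a,e) via R2 from red(a,e)
round 1: derive deriv(e,a) via R2 from red(e,a)
round 1: derive deriv(f,g) via R2 from red(f,g)
round 1: derive deriv(h,g) via R2 from red(h,g)
round 2: derive flow(a,a) via R1 from flow(a,e), flow(e,a)
round 2: derive flow(e,c) via R1 from flow(e,a), flow(a,c)
round 2: derive flow(e,d) via R1 from flow(e,a), flow(a,d)
round 2: derive flow(e,e) via R1 from flow(e,a), flow(a,e)
round 2: derive deriv(a,a) via R3 from deriv(a,e), red(e,a)
round 2: derive deriv(e,c) via R3 from deriv(e,a), red(a,c)
round 2: derive deriv(e,d) via R3 from deriv(e,a), red(a,d)
round 2: derive deriv(e,e) via R3 from deriv(e,a), red(a,e)

deriv(a,a)
deriv(a,c)
deriv(a,d)
deriv(a,e)
deriv(e,a)
deriv(e,c)
deriv(e,d)
deriv(e,e)
deriv(f,g)
deriv(h,g)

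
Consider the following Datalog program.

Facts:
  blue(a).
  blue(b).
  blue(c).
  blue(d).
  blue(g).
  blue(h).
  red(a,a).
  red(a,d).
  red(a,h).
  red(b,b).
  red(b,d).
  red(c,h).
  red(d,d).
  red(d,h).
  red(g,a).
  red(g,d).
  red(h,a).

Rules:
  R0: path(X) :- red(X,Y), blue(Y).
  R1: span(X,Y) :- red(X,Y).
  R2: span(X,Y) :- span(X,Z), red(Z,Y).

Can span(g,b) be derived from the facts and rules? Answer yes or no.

round 1: derive span(a,a) via R1 from red(a,a)
round 1: derive span(a,d) via R1 from red(a,d)
round 1: derive span(a,h) via R1 from red(a,h)
round 1: derive span(b,b) via R1 from red(b,b)
round 1: derive span(b,d) via R1 from red(b,d)
round 1: derive span(c,h) via R1 from red(c,h)
round 1: derive span(d,d) via R1 from red(d,d)
round 1: derive span(d,h) via R1 from red(d,h)
round 1: derive span(g,a) via R1 from red(g,a)
round 1: derive span(g,d) via R1 from red(g,d)
round 1: derive span(h,a) via R1 from red(h,a)
round 2: derive span(b,h) via R2 from span(b,d), red(d,h)
round 2: derive span(c,a) via R2 from span(c,h), red(h,a)
round 2: derive span(d,a) via R2 from span(d,h), red(h,a)
round 2: derive span(g,h) via R2 from span(g,a), red(a,h)
round 2: derive span(h,d) via R2 from span(h,a), red(a,d)
round 2: derive span(h,h) via R2 from span(h,a), red(a,h)
round 3: derive span(b,a) via R2 from span(b,h), red(h,a)
round 3: derive span(c,d) via R2 from span(c,a), red(a,d)

no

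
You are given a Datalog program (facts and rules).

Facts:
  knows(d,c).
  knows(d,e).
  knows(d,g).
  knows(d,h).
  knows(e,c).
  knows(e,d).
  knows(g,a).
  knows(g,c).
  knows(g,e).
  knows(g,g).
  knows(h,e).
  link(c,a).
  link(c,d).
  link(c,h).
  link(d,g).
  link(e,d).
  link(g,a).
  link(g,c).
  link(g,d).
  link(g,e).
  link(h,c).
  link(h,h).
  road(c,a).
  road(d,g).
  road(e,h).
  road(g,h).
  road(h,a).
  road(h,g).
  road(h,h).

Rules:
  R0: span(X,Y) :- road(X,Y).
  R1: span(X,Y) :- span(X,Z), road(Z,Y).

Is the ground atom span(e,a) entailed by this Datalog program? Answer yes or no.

round 1: derive span(c,a) via R0 from road(c,a)
round 1: derive span(d,g) via R0 from road(d,g)
round 1: derive span(e,h) via R0 from road(e,h)
round 1: derive span(g,h) via R0 from road(g,h)
round 1: derive span(h,a) via R0 from road(h,a)
round 1: derive span(h,g) via R0 from road(h,g)
round 1: derive span(h,h) via R0 from road(h,h)
round 2: derive span(d,h) via R1 from span(d,g), road(g,h)
round 2: derive span(e,a) via R1 from span(e,h), road(h,a)
round 2: derive span(e,g) via R1 from span(e,h), road(h,g)
round 2: derive span(g,a) via R1 from span(g,h), road(h,a)
round 2: derive span(g,g) via R1 from span(g,h), road(h,g)
round 3: derive span(d,a) via R1 from span(d,h), road(h,a)

yes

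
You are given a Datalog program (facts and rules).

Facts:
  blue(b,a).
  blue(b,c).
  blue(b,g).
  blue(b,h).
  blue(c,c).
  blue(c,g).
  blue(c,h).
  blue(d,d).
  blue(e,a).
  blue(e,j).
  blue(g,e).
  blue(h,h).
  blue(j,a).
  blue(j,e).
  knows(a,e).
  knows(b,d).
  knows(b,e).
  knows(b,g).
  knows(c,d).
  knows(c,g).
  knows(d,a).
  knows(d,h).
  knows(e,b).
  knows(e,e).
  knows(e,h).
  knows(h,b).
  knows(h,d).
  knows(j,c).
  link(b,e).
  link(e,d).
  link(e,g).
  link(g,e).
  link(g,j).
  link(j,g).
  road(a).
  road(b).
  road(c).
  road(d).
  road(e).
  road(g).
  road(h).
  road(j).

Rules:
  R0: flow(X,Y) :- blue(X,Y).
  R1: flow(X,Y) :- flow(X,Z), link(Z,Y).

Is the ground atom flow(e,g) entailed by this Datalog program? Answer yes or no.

round 1: derive flow(b,a) via R0 from blue(b,a)
round 1: derive flow(b,c) via R0 from blue(b,c)
round 1: derive flow(b,g) via R0 from blue(b,g)
round 1: derive flow(b,h) via R0 from blue(b,h)
round 1: derive flow(c,c) via R0 from blue(c,c)
round 1: derive flow(c,g) via R0 from blue(c,g)
round 1: derive flow(c,h) via R0 from blue(c,h)
round 1: derive flow(d,d) via R0 from blue(d,d)
round 1: derive flow(e,a) via R0 from blue(e,a)
round 1: derive flow(e,j) via R0 from blue(e,j)
round 1: derive flow(g,e) via R0 from blue(g,e)
round 1: derive flow(h,h) via R0 from blue(h,h)
round 1: derive flow(j,a) via R0 from blue(j,a)
round 1: derive flow(j,e) via R0 from blue(j,e)
round 2: derive flow(b,e) via R1 from flow(b,g), link(g,e)
round 2: derive flow(b,j) via R1 from flow(b,g), link(g,j)
round 2: derive flow(c,e) via R1 from flow(c,g), link(g,e)
round 2: derive flow(c,j) via R1 from flow(c,g), link(g,j)
round 2: derive flow(e,g) via R1 from flow(e,j), link(j,g)
round 2: derive flow(g,d) via R1 from flow(g,e), link(e,d)
round 2: derive flow(g,g) via R1 from flow(g,e), link(e,g)
round 2: derive flow(j,d) via R1 from flow(j,e), link(e,d)
round 2: derive flow(j,g) via R1 from flow(j,e), link(e,g)
round 3: derive flow(b,d) via R1 from flow(b,e), link(e,d)
round 3: derive flow(c,d) via R1 from flow(c,e), link(e,d)
round 3: derive flow(e,e) via R1 from flow(e,g), link(g,e)
round 3: derive flow(g,j) via R1 from flow(g,g), link(g,j)
round 3: derive flow(j,j) via R1 from flow(j,g), link(g,j)
round 4: derive flow(e,d) via R1 from flow(e,e), link(e,d)

yes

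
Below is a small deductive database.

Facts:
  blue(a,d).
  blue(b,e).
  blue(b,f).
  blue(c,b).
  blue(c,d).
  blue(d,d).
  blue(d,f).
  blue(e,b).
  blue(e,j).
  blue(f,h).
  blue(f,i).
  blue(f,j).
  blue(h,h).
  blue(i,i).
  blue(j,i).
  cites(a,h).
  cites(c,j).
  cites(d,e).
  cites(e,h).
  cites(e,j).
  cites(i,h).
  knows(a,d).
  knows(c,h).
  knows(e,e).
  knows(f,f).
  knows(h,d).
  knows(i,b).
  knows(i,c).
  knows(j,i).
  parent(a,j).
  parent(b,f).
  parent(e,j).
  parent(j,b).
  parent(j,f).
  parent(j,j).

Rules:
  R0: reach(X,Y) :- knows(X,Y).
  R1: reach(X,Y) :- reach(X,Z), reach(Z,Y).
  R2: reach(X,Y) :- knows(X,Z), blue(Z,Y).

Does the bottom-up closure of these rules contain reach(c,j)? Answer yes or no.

yes

round 1: derive reach(a,d) via R0 from knows(a,d)
round 1: derive reach(c,h) via R0 from knows(c,h)
round 1: derive reach(e,e) via R0 from knows(e,e)
round 1: derive reach(f,f) via R0 from knows(f,f)
round 1: derive reach(h,d) via R0 from knows(h,d)
round 1: derive reach(i,b) via R0 from knows(i,b)
round 1: derive reach(i,c) via R0 from knows(i,c)
round 1: derive reach(j,i) via R0 from knows(j,i)
round 1: derive reach(a,f) via R2 from knows(a,d), blue(d,f)
round 1: derive reach(e,b) via R2 from knows(e,e), blue(e,b)
round 1: derive reach(e,j) via R2 from knows(e,e), blue(e,j)
round 1: derive reach(f,h) via R2 from knows(f,f), blue(f,h)
round 1: derive reach(f,i) via R2 from knows(f,f), blue(f,i)
round 1: derive reach(f,j) via R2 from knows(f,f), blue(f,j)
round 1: derive reach(h,f) via R2 from knows(h,d), blue(d,f)
round 1: derive reach(i,d) via R2 from knows(i,c), blue(c,d)
round 1: derive reach(i,e) via R2 from knows(i,b), blue(b,e)
round 1: derive reach(i,f) via R2 from knows(i,b), blue(b,f)
round 2: derive reach(a,h) via R1 from reach(a,f), reach(f,h)
round 2: derive reach(a,i) via R1 from reach(a,f), reach(f,i)
round 2: derive reach(a,j) via R1 from reach(a,f), reach(f,j)
round 2: derive reach(c,d) via R1 from reach(c,h), reach(h,d)
round 2: derive reach(c,f) via R1 from reach(c,h), reach(h,f)
round 2: derive reach(e,i) via R1 from reach(e,j), reach(j,i)
round 2: derive reach(f,b) via R1 from reach(f,i), reach(i,b)
round 2: derive reach(f,c) via R1 from reach(f,i), reach(i,c)
round 2: derive reach(f,d) via R1 from reach(f,h), reach(h,d)
round 2: derive reach(f,e) via R1 from reach(f,i), reach(i,e)
round 2: derive reach(h,h) via R1 from reach(h,f), reach(f,h)
round 2: derive reach(h,i) via R1 from reach(h,f), reach(f,i)
round 2: derive reach(h,j) via R1 from reach(h,f), reach(f,j)
round 2: derive reach(i,h) via R1 from reach(i,c), reach(c,h)
round 2: derive reach(i,i) via R1 from reach(i,f), reach(f,i)
round 2: derive reach(i,j) via R1 from reach(i,e), reach(e,j)
round 2: derive reach(j,b) via R1 from reach(j,i), reach(i,b)
round 2: derive reach(j,c) via R1 from reach(j,i), reach(i,c)
round 2: derive reach(j,d) via R1 from reach(j,i), reach(i,d)
round 2: derive reach(j,e) via R1 from reach(j,i), reach(i,e)
round 2: derive reach(j,f) via R1 from reach(j,i), reach(i,f)
round 3: derive reach(a,b) via R1 from reach(a,f), reach(f,b)
round 3: derive reach(a,c) via R1 from reach(a,f), reach(f,c)
round 3: derive reach(a,e) via R1 from reach(a,f), reach(f,e)
round 3: derive reach(c,b) via R1 from reach(c,f), reach(f,b)
round 3: derive reach(c,c) via R1 from reach(c,f), reach(f,c)
round 3: derive reach(c,e) via R1 from reach(c,f), reach(f,e)
round 3: derive reach(c,i) via R1 from reach(c,f), reach(f,i)
round 3: derive reach(c,j) via R1 from reach(c,f), reach(f,j)
round 3: derive reach(e,c) via R1 from reach(e,i), reach(i,c)
round 3: derive reach(e,d) via R1 from reach(e,i), reach(i,d)
round 3: derive reach(e,f) via R1 from reach(e,i), reach(i,f)
round 3: derive reach(e,h) via R1 from reach(e,i), reach(i,h)
round 3: derive reach(h,b) via R1 from reach(h,f), reach(f,b)
round 3: derive reach(h,c) via R1 from reach(h,f), reach(f,c)
round 3: derive reach(h,e) via R1 from reach(h,f), reach(f,e)
round 3: derive reach(j,h) via R1 from reach(j,c), reach(c,h)
round 3: derive reach(j,j) via R1 from reach(j,e), reach(e,j)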